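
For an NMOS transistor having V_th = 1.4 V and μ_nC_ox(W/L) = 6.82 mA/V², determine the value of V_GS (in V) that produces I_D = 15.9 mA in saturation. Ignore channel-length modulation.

V_GS = 3.56 V

In saturation I_D = ½ k_n (V_GS − V_th)², so V_GS − V_th = √(2 I_D / k_n) = √(2 × 15.9 / 6.82) = 2.16 V.
V_GS = 1.4 + 2.16 = 3.56 V.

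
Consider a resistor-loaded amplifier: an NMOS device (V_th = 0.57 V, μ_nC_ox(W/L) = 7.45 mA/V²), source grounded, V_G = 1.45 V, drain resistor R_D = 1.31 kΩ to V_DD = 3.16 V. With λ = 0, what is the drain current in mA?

V_GS = V_G = 1.45 V, so V_ov = 1.45 − 0.57 = 0.88 V.
Assume saturation: I_D = ½ k_n V_ov² = 0.5 × 7.45 × 0.88² = 2.88 mA, giving V_DS = V_DD − I_D R_D = 3.16 − 2.88 × 1.31 = -0.619 V.
But -0.619 V < V_ov = 0.88 V, so the device is actually in triode.
In triode I_D = k_n[V_ov V_DS − ½ V_DS²] and I_D = (V_DD − V_DS)/R_D. Equating: 4.88 V_DS² − 9.588 V_DS + 3.16 = 0, giving V_DS = 0.419 V (the root below V_ov).
I_D = (3.16 − 0.419) / 1.31 = 2.09 mA.

I_D = 2.09 mA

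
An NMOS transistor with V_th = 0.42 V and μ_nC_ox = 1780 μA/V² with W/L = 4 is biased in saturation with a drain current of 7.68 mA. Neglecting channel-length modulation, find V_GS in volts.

k_n = μ_nC_ox · (W/L) = 7.12 mA/V².
In saturation I_D = ½ k_n (V_GS − V_th)², so V_GS − V_th = √(2 I_D / k_n) = √(2 × 7.68 / 7.12) = 1.47 V.
V_GS = 0.42 + 1.47 = 1.89 V.

V_GS = 1.89 V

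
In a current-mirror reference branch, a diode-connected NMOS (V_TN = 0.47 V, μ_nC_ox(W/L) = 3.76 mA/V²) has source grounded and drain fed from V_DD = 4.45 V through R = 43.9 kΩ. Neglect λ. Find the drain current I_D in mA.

With gate tied to drain, V_GS = V_DS ≥ V_GS − V_TN, so the device is in saturation.
KCL at the drain: ½ k_n (V_GS − V_TN)² = (V_DD − V_GS)/R.
Let x = V_GS − 0.47. Then 82.5 x² + x − 3.98 = 0, giving x = 0.214 V (positive root), so V_GS = 0.684 V.
I_D = (V_DD − V_GS)/R = (4.45 − 0.684) / 43.9 = 0.0858 mA.

I_D = 0.0858 mA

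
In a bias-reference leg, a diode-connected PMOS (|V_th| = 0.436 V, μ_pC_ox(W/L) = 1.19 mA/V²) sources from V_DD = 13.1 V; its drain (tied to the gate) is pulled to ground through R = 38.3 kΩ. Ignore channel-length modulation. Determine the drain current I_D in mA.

With gate tied to drain, V_SG = V_SD ≥ V_SG − |V_th|, so the device is in saturation.
KCL at the drain: ½ k_p (V_SG − |V_th|)² = (V_DD − V_SG)/R.
Let x = V_SG − 0.436. Then 22.8 x² + x − 12.66 = 0, giving x = 0.724 V (positive root), so V_SG = 1.16 V.
I_D = (V_DD − V_SG)/R = (13.1 − 1.16) / 38.3 = 0.312 mA.

I_D = 0.312 mA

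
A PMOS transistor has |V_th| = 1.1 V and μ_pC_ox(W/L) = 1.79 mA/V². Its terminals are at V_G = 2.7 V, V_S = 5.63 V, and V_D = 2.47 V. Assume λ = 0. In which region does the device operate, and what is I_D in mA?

Saturation; I_D = 3.00 mA

V_SG = V_S − V_G = 5.63 − 2.7 = 2.93 V; V_SD = V_S − V_D = 5.63 − 2.47 = 3.16 V.
V_ov = V_SG − |V_th| = 2.93 − 1.1 = 1.83 V.
Since V_SD = 3.16 V ≥ V_ov = 1.83 V, the device is in saturation.
I_D = ½ k_p V_ov² = 0.5 × 1.79 × 1.83² = 3 mA.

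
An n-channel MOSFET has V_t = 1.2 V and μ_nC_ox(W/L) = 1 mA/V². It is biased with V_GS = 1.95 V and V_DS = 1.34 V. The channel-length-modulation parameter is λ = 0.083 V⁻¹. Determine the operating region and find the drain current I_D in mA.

Saturation; I_D = 0.313 mA

V_ov = V_GS − V_t = 1.95 − 1.2 = 0.75 V.
Since V_DS = 1.34 V ≥ V_ov = 0.75 V, the device is in saturation.
I_D = ½ k_n V_ov² (1 + λ V_DS) = 0.5 × 1 × 0.75² × (1 + 0.083 × 1.34) = 0.313 mA.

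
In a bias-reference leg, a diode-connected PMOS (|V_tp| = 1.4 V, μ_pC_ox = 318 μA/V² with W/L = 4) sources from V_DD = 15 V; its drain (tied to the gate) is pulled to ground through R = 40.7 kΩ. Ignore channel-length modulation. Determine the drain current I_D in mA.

With gate tied to drain, V_SG = V_SD ≥ V_SG − |V_tp|, so the device is in saturation.
k_p = μ_pC_ox · (W/L) = 1.272 mA/V².
KCL at the drain: ½ k_p (V_SG − |V_tp|)² = (V_DD − V_SG)/R.
Let x = V_SG − 1.4. Then 25.9 x² + x − 13.6 = 0, giving x = 0.706 V (positive root), so V_SG = 2.11 V.
I_D = (V_DD − V_SG)/R = (15 − 2.11) / 40.7 = 0.317 mA.

I_D = 0.317 mA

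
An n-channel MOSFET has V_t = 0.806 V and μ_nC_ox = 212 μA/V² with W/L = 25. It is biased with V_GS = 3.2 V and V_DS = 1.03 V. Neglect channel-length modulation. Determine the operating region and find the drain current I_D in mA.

Triode; I_D = 10.3 mA

k_n = μ_nC_ox · (W/L) = 5.3 mA/V².
V_ov = V_GS − V_t = 3.2 − 0.806 = 2.39 V.
Since V_DS = 1.03 V < V_ov = 2.39 V, the device is in the triode region.
I_D = k_n [V_ov · V_DS − ½ V_DS²] = 5.3 × [2.39 × 1.03 − 0.5 × 1.03²] = 10.3 mA.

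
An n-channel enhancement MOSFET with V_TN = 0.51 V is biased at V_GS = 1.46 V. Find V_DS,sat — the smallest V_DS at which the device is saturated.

The boundary between triode and saturation is V_DS = V_GS − V_TN = V_ov.
V_ov = 1.46 − 0.51 = 0.95 V.

V_DS,sat = 0.950 V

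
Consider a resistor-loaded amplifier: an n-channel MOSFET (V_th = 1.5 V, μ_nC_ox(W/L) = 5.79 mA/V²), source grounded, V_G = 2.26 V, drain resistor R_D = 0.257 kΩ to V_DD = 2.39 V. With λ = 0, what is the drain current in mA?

V_GS = V_G = 2.26 V, so V_ov = 2.26 − 1.5 = 0.76 V.
Assume saturation: I_D = ½ k_n V_ov² = 0.5 × 5.79 × 0.76² = 1.67 mA, giving V_DS = V_DD − I_D R_D = 2.39 − 1.67 × 0.257 = 1.96 V.
V_DS = 1.96 V ≥ V_ov = 0.76 V, confirming saturation.

I_D = 1.67 mA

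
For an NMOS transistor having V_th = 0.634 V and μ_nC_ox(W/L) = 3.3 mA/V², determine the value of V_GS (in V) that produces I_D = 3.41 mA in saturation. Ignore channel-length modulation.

In saturation I_D = ½ k_n (V_GS − V_th)², so V_GS − V_th = √(2 I_D / k_n) = √(2 × 3.41 / 3.3) = 1.44 V.
V_GS = 0.634 + 1.44 = 2.07 V.

V_GS = 2.07 V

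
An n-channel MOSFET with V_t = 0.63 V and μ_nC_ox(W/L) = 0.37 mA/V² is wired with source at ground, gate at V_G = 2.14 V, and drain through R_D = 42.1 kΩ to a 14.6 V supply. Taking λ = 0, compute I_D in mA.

I_D = 0.328 mA

V_GS = V_G = 2.14 V, so V_ov = 2.14 − 0.63 = 1.51 V.
Assume saturation: I_D = ½ k_n V_ov² = 0.5 × 0.37 × 1.51² = 0.422 mA, giving V_DS = V_DD − I_D R_D = 14.6 − 0.422 × 42.1 = -3.16 V.
But -3.16 V < V_ov = 1.51 V, so the device is actually in triode.
In triode I_D = k_n[V_ov V_DS − ½ V_DS²] and I_D = (V_DD − V_DS)/R_D. Equating: 7.79 V_DS² − 24.52 V_DS + 14.6 = 0, giving V_DS = 0.797 V (the root below V_ov).
I_D = (14.6 − 0.797) / 42.1 = 0.328 mA.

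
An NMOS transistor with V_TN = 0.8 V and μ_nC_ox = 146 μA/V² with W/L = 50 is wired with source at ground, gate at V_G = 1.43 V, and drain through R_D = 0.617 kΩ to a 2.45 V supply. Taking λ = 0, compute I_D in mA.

V_GS = V_G = 1.43 V, so V_ov = 1.43 − 0.8 = 0.63 V.
k_n = μ_nC_ox · (W/L) = 7.3 mA/V².
Assume saturation: I_D = ½ k_n V_ov² = 0.5 × 7.3 × 0.63² = 1.45 mA, giving V_DS = V_DD − I_D R_D = 2.45 − 1.45 × 0.617 = 1.56 V.
V_DS = 1.56 V ≥ V_ov = 0.63 V, confirming saturation.

I_D = 1.45 mA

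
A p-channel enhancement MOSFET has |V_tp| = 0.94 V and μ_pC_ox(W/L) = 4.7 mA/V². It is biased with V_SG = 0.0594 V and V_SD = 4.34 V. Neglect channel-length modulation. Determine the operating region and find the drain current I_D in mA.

V_SG = 0.0594 V < |V_tp| = 0.94 V, so the transistor is in cutoff.

Cutoff; I_D = 0 mA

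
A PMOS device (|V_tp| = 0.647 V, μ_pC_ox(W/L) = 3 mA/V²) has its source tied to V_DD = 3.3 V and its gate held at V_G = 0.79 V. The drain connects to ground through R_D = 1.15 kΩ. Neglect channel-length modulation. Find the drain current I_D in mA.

V_SG = V_DD − V_G = 3.3 − 0.79 = 2.51 V, so V_ov = 2.51 − 0.647 = 1.86 V.
Assume saturation: I_D = ½ k_p V_ov² = 0.5 × 3 × 1.86² = 5.21 mA, giving V_SD = V_DD − I_D R_D = 3.3 − 5.21 × 1.15 = -2.69 V.
But -2.69 V < V_ov = 1.86 V, so the device is actually in triode.
In triode I_D = k_p[V_ov V_SD − ½ V_SD²] and I_D = (V_DD − V_SD)/R_D. Equating: 1.72 V_SD² − 7.427 V_SD + 3.3 = 0, giving V_SD = 0.503 V (the root below V_ov).
I_D = (3.3 − 0.503) / 1.15 = 2.43 mA.

I_D = 2.43 mA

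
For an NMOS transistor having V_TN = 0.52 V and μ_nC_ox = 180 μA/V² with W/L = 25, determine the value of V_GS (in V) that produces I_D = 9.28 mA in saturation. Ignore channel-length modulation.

k_n = μ_nC_ox · (W/L) = 4.5 mA/V².
In saturation I_D = ½ k_n (V_GS − V_TN)², so V_GS − V_TN = √(2 I_D / k_n) = √(2 × 9.28 / 4.5) = 2.03 V.
V_GS = 0.52 + 2.03 = 2.55 V.

V_GS = 2.55 V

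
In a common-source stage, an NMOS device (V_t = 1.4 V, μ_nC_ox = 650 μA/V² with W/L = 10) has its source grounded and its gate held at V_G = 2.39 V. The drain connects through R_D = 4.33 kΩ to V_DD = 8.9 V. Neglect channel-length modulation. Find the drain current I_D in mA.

V_GS = V_G = 2.39 V, so V_ov = 2.39 − 1.4 = 0.99 V.
k_n = μ_nC_ox · (W/L) = 6.5 mA/V².
Assume saturation: I_D = ½ k_n V_ov² = 0.5 × 6.5 × 0.99² = 3.19 mA, giving V_DS = V_DD − I_D R_D = 8.9 − 3.19 × 4.33 = -4.89 V.
But -4.89 V < V_ov = 0.99 V, so the device is actually in triode.
In triode I_D = k_n[V_ov V_DS − ½ V_DS²] and I_D = (V_DD − V_DS)/R_D. Equating: 14.1 V_DS² − 28.86 V_DS + 8.9 = 0, giving V_DS = 0.378 V (the root below V_ov).
I_D = (8.9 − 0.378) / 4.33 = 1.97 mA.

I_D = 1.97 mA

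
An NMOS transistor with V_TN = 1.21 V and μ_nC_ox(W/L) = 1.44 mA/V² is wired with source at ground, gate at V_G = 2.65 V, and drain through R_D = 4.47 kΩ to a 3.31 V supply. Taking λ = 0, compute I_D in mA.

I_D = 0.659 mA

V_GS = V_G = 2.65 V, so V_ov = 2.65 − 1.21 = 1.44 V.
Assume saturation: I_D = ½ k_n V_ov² = 0.5 × 1.44 × 1.44² = 1.49 mA, giving V_DS = V_DD − I_D R_D = 3.31 − 1.49 × 4.47 = -3.36 V.
But -3.36 V < V_ov = 1.44 V, so the device is actually in triode.
In triode I_D = k_n[V_ov V_DS − ½ V_DS²] and I_D = (V_DD − V_DS)/R_D. Equating: 3.22 V_DS² − 10.27 V_DS + 3.31 = 0, giving V_DS = 0.364 V (the root below V_ov).
I_D = (3.31 − 0.364) / 4.47 = 0.659 mA.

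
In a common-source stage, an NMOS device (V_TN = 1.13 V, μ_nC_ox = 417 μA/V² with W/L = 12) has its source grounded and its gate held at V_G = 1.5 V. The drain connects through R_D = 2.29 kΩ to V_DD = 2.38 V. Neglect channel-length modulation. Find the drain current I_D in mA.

V_GS = V_G = 1.5 V, so V_ov = 1.5 − 1.13 = 0.37 V.
k_n = μ_nC_ox · (W/L) = 5.004 mA/V².
Assume saturation: I_D = ½ k_n V_ov² = 0.5 × 5.004 × 0.37² = 0.343 mA, giving V_DS = V_DD − I_D R_D = 2.38 − 0.343 × 2.29 = 1.6 V.
V_DS = 1.6 V ≥ V_ov = 0.37 V, confirming saturation.

I_D = 0.343 mA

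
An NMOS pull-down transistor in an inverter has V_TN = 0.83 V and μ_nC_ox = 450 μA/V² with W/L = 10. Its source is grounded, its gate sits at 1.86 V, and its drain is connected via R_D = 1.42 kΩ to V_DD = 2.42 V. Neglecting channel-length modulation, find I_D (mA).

I_D = 1.44 mA

V_GS = V_G = 1.86 V, so V_ov = 1.86 − 0.83 = 1.03 V.
k_n = μ_nC_ox · (W/L) = 4.5 mA/V².
Assume saturation: I_D = ½ k_n V_ov² = 0.5 × 4.5 × 1.03² = 2.39 mA, giving V_DS = V_DD − I_D R_D = 2.42 − 2.39 × 1.42 = -0.97 V.
But -0.97 V < V_ov = 1.03 V, so the device is actually in triode.
In triode I_D = k_n[V_ov V_DS − ½ V_DS²] and I_D = (V_DD − V_DS)/R_D. Equating: 3.19 V_DS² − 7.582 V_DS + 2.42 = 0, giving V_DS = 0.38 V (the root below V_ov).
I_D = (2.42 − 0.38) / 1.42 = 1.44 mA.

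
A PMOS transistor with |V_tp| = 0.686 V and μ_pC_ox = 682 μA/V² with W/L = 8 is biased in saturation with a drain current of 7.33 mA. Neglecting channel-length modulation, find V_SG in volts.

k_p = μ_pC_ox · (W/L) = 5.456 mA/V².
In saturation I_D = ½ k_p (V_SG − |V_tp|)², so V_SG − |V_tp| = √(2 I_D / k_p) = √(2 × 7.33 / 5.456) = 1.64 V.
V_SG = 0.686 + 1.64 = 2.33 V.

V_SG = 2.33 V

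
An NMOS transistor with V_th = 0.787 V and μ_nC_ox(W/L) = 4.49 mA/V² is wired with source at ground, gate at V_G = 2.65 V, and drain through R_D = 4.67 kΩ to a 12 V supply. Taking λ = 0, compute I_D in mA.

I_D = 2.50 mA

V_GS = V_G = 2.65 V, so V_ov = 2.65 − 0.787 = 1.86 V.
Assume saturation: I_D = ½ k_n V_ov² = 0.5 × 4.49 × 1.86² = 7.79 mA, giving V_DS = V_DD − I_D R_D = 12 − 7.79 × 4.67 = -24.4 V.
But -24.4 V < V_ov = 1.86 V, so the device is actually in triode.
In triode I_D = k_n[V_ov V_DS − ½ V_DS²] and I_D = (V_DD − V_DS)/R_D. Equating: 10.5 V_DS² − 40.06 V_DS + 12 = 0, giving V_DS = 0.328 V (the root below V_ov).
I_D = (12 − 0.328) / 4.67 = 2.5 mA.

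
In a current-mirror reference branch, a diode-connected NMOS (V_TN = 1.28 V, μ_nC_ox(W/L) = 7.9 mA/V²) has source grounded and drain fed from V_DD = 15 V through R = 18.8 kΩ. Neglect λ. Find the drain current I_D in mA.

With gate tied to drain, V_GS = V_DS ≥ V_GS − V_TN, so the device is in saturation.
KCL at the drain: ½ k_n (V_GS − V_TN)² = (V_DD − V_GS)/R.
Let x = V_GS − 1.28. Then 74.3 x² + x − 13.72 = 0, giving x = 0.423 V (positive root), so V_GS = 1.7 V.
I_D = (V_DD − V_GS)/R = (15 − 1.7) / 18.8 = 0.707 mA.

I_D = 0.707 mA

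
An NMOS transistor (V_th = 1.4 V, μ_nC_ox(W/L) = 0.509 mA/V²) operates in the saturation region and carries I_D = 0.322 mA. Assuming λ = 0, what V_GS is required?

In saturation I_D = ½ k_n (V_GS − V_th)², so V_GS − V_th = √(2 I_D / k_n) = √(2 × 0.322 / 0.509) = 1.12 V.
V_GS = 1.4 + 1.12 = 2.52 V.

V_GS = 2.52 V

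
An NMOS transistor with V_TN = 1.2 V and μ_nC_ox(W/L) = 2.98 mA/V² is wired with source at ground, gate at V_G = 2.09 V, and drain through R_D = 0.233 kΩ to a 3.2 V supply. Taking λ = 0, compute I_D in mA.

I_D = 1.18 mA

V_GS = V_G = 2.09 V, so V_ov = 2.09 − 1.2 = 0.89 V.
Assume saturation: I_D = ½ k_n V_ov² = 0.5 × 2.98 × 0.89² = 1.18 mA, giving V_DS = V_DD − I_D R_D = 3.2 − 1.18 × 0.233 = 2.93 V.
V_DS = 2.93 V ≥ V_ov = 0.89 V, confirming saturation.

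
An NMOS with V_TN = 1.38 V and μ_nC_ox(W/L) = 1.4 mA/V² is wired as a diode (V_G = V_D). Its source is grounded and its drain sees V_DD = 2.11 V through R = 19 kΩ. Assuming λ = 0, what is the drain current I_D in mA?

I_D = 0.0279 mA

With gate tied to drain, V_GS = V_DS ≥ V_GS − V_TN, so the device is in saturation.
KCL at the drain: ½ k_n (V_GS − V_TN)² = (V_DD − V_GS)/R.
Let x = V_GS − 1.38. Then 13.3 x² + x − 0.73 = 0, giving x = 0.2 V (positive root), so V_GS = 1.58 V.
I_D = (V_DD − V_GS)/R = (2.11 − 1.58) / 19 = 0.0279 mA.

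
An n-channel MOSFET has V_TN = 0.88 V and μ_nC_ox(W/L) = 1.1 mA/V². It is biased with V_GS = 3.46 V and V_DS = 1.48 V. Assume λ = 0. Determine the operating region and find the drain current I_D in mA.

V_ov = V_GS − V_TN = 3.46 − 0.88 = 2.58 V.
Since V_DS = 1.48 V < V_ov = 2.58 V, the device is in the triode region.
I_D = k_n [V_ov · V_DS − ½ V_DS²] = 1.1 × [2.58 × 1.48 − 0.5 × 1.48²] = 3 mA.

Triode; I_D = 3.00 mA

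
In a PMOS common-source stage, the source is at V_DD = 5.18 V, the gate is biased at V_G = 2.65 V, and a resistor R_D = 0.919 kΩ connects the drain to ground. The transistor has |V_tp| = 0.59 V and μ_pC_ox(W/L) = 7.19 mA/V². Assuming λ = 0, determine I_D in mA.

V_SG = V_DD − V_G = 5.18 − 2.65 = 2.53 V, so V_ov = 2.53 − 0.59 = 1.94 V.
Assume saturation: I_D = ½ k_p V_ov² = 0.5 × 7.19 × 1.94² = 13.5 mA, giving V_SD = V_DD − I_D R_D = 5.18 − 13.5 × 0.919 = -7.25 V.
But -7.25 V < V_ov = 1.94 V, so the device is actually in triode.
In triode I_D = k_p[V_ov V_SD − ½ V_SD²] and I_D = (V_DD − V_SD)/R_D. Equating: 3.3 V_SD² − 13.82 V_SD + 5.18 = 0, giving V_SD = 0.416 V (the root below V_ov).
I_D = (5.18 − 0.416) / 0.919 = 5.18 mA.

I_D = 5.18 mA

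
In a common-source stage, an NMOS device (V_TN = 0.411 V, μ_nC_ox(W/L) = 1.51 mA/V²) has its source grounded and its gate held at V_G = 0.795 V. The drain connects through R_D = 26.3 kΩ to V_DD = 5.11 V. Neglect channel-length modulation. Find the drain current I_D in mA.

I_D = 0.111 mA

V_GS = V_G = 0.795 V, so V_ov = 0.795 − 0.411 = 0.384 V.
Assume saturation: I_D = ½ k_n V_ov² = 0.5 × 1.51 × 0.384² = 0.111 mA, giving V_DS = V_DD − I_D R_D = 5.11 − 0.111 × 26.3 = 2.18 V.
V_DS = 2.18 V ≥ V_ov = 0.384 V, confirming saturation.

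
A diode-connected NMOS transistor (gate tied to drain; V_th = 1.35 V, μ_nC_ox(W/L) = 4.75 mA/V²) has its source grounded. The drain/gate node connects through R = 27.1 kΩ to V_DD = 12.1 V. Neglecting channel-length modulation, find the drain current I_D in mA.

With gate tied to drain, V_GS = V_DS ≥ V_GS − V_th, so the device is in saturation.
KCL at the drain: ½ k_n (V_GS − V_th)² = (V_DD − V_GS)/R.
Let x = V_GS − 1.35. Then 64.4 x² + x − 10.75 = 0, giving x = 0.401 V (positive root), so V_GS = 1.75 V.
I_D = (V_DD − V_GS)/R = (12.1 − 1.75) / 27.1 = 0.382 mA.

I_D = 0.382 mA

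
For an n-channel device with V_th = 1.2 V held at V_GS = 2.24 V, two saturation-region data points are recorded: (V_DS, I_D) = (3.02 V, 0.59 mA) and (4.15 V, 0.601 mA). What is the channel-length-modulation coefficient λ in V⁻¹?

λ = 0.0174 V⁻¹

With V_GS fixed, I_D ∝ (1 + λ V_DS) in saturation, so I_D2/I_D1 = (1 + λ V_DS2)/(1 + λ V_DS1).
0.601/0.59 = 1.019 = (1 + 4.15 λ)/(1 + 3.02 λ).
Solving: λ (I_D1 V_DS2 − I_D2 V_DS1) = I_D2 − I_D1, so λ = (0.601 − 0.59) / (0.59 × 4.15 − 0.601 × 3.02) = 0.011 / 0.633 = 0.0174 V⁻¹.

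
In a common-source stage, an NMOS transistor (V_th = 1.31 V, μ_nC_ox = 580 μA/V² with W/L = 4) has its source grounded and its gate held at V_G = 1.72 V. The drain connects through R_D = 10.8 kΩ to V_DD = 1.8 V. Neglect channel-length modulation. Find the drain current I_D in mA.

V_GS = V_G = 1.72 V, so V_ov = 1.72 − 1.31 = 0.41 V.
k_n = μ_nC_ox · (W/L) = 2.32 mA/V².
Assume saturation: I_D = ½ k_n V_ov² = 0.5 × 2.32 × 0.41² = 0.195 mA, giving V_DS = V_DD − I_D R_D = 1.8 − 0.195 × 10.8 = -0.306 V.
But -0.306 V < V_ov = 0.41 V, so the device is actually in triode.
In triode I_D = k_n[V_ov V_DS − ½ V_DS²] and I_D = (V_DD − V_DS)/R_D. Equating: 12.5 V_DS² − 11.27 V_DS + 1.8 = 0, giving V_DS = 0.208 V (the root below V_ov).
I_D = (1.8 − 0.208) / 10.8 = 0.147 mA.

I_D = 0.147 mA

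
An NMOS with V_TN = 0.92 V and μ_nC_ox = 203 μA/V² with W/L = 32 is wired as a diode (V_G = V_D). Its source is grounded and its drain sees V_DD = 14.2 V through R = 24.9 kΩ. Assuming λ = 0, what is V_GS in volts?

V_GS = 1.32 V

With gate tied to drain, V_GS = V_DS ≥ V_GS − V_TN, so the device is in saturation.
k_n = μ_nC_ox · (W/L) = 6.496 mA/V².
KCL at the drain: ½ k_n (V_GS − V_TN)² = (V_DD − V_GS)/R.
Let x = V_GS − 0.92. Then 80.9 x² + x − 13.28 = 0, giving x = 0.399 V (positive root), so V_GS = 1.32 V.
I_D = (V_DD − V_GS)/R = (14.2 − 1.32) / 24.9 = 0.517 mA.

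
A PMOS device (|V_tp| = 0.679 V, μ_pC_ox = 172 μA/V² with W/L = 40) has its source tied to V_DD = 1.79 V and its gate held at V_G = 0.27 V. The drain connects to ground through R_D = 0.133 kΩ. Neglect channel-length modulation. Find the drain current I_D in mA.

V_SG = V_DD − V_G = 1.79 − 0.27 = 1.52 V, so V_ov = 1.52 − 0.679 = 0.841 V.
k_p = μ_pC_ox · (W/L) = 6.88 mA/V².
Assume saturation: I_D = ½ k_p V_ov² = 0.5 × 6.88 × 0.841² = 2.43 mA, giving V_SD = V_DD − I_D R_D = 1.79 − 2.43 × 0.133 = 1.47 V.
V_SD = 1.47 V ≥ V_ov = 0.841 V, confirming saturation.

I_D = 2.43 mA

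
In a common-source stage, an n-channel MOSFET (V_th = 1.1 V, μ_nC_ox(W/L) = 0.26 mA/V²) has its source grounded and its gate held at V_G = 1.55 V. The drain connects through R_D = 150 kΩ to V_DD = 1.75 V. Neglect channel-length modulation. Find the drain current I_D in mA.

V_GS = V_G = 1.55 V, so V_ov = 1.55 − 1.1 = 0.45 V.
Assume saturation: I_D = ½ k_n V_ov² = 0.5 × 0.26 × 0.45² = 0.0263 mA, giving V_DS = V_DD − I_D R_D = 1.75 − 0.0263 × 150 = -2.2 V.
But -2.2 V < V_ov = 0.45 V, so the device is actually in triode.
In triode I_D = k_n[V_ov V_DS − ½ V_DS²] and I_D = (V_DD − V_DS)/R_D. Equating: 19.5 V_DS² − 18.55 V_DS + 1.75 = 0, giving V_DS = 0.106 V (the root below V_ov).
I_D = (1.75 − 0.106) / 150 = 0.011 mA.

I_D = 0.0110 mA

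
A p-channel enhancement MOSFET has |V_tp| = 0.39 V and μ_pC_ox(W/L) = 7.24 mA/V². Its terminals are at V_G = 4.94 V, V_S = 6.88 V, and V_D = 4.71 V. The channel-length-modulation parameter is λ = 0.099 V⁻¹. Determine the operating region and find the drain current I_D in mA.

V_SG = V_S − V_G = 6.88 − 4.94 = 1.94 V; V_SD = V_S − V_D = 6.88 − 4.71 = 2.17 V.
V_ov = V_SG − |V_tp| = 1.94 − 0.39 = 1.55 V.
Since V_SD = 2.17 V ≥ V_ov = 1.55 V, the device is in saturation.
I_D = ½ k_p V_ov² (1 + λ V_SD) = 0.5 × 7.24 × 1.55² × (1 + 0.099 × 2.17) = 10.6 mA.

Saturation; I_D = 10.6 mA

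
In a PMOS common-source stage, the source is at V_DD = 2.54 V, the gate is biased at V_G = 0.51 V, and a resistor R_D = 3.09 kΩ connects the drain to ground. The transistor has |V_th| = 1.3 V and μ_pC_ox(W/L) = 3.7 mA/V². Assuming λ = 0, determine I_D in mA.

I_D = 0.711 mA

V_SG = V_DD − V_G = 2.54 − 0.51 = 2.03 V, so V_ov = 2.03 − 1.3 = 0.73 V.
Assume saturation: I_D = ½ k_p V_ov² = 0.5 × 3.7 × 0.73² = 0.986 mA, giving V_SD = V_DD − I_D R_D = 2.54 − 0.986 × 3.09 = -0.506 V.
But -0.506 V < V_ov = 0.73 V, so the device is actually in triode.
In triode I_D = k_p[V_ov V_SD − ½ V_SD²] and I_D = (V_DD − V_SD)/R_D. Equating: 5.72 V_SD² − 9.346 V_SD + 2.54 = 0, giving V_SD = 0.344 V (the root below V_ov).
I_D = (2.54 − 0.344) / 3.09 = 0.711 mA.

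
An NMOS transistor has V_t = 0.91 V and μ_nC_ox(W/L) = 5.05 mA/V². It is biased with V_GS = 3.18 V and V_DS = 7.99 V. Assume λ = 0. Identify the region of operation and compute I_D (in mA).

Saturation; I_D = 13.0 mA

V_ov = V_GS − V_t = 3.18 − 0.91 = 2.27 V.
Since V_DS = 7.99 V ≥ V_ov = 2.27 V, the device is in saturation.
I_D = ½ k_n V_ov² = 0.5 × 5.05 × 2.27² = 13 mA.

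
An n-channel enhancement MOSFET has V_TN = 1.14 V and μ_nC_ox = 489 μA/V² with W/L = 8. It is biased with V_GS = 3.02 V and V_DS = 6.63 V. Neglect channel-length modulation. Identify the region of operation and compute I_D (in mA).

Saturation; I_D = 6.91 mA

k_n = μ_nC_ox · (W/L) = 3.912 mA/V².
V_ov = V_GS − V_TN = 3.02 − 1.14 = 1.88 V.
Since V_DS = 6.63 V ≥ V_ov = 1.88 V, the device is in saturation.
I_D = ½ k_n V_ov² = 0.5 × 3.912 × 1.88² = 6.91 mA.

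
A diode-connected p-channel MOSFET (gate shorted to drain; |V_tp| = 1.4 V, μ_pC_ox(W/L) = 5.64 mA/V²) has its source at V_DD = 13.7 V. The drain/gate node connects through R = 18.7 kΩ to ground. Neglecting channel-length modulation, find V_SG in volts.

With gate tied to drain, V_SG = V_SD ≥ V_SG − |V_tp|, so the device is in saturation.
KCL at the drain: ½ k_p (V_SG − |V_tp|)² = (V_DD − V_SG)/R.
Let x = V_SG − 1.4. Then 52.7 x² + x − 12.3 = 0, giving x = 0.474 V (positive root), so V_SG = 1.87 V.
I_D = (V_DD − V_SG)/R = (13.7 − 1.87) / 18.7 = 0.632 mA.

V_SG = 1.87 V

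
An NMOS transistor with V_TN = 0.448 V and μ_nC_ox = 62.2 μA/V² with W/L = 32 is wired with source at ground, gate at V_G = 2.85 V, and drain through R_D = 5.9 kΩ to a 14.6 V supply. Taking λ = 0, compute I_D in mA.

I_D = 2.38 mA

V_GS = V_G = 2.85 V, so V_ov = 2.85 − 0.448 = 2.4 V.
k_n = μ_nC_ox · (W/L) = 1.99 mA/V².
Assume saturation: I_D = ½ k_n V_ov² = 0.5 × 1.99 × 2.4² = 5.74 mA, giving V_DS = V_DD − I_D R_D = 14.6 − 5.74 × 5.9 = -19.3 V.
But -19.3 V < V_ov = 2.4 V, so the device is actually in triode.
In triode I_D = k_n[V_ov V_DS − ½ V_DS²] and I_D = (V_DD − V_DS)/R_D. Equating: 5.87 V_DS² − 29.21 V_DS + 14.6 = 0, giving V_DS = 0.564 V (the root below V_ov).
I_D = (14.6 − 0.564) / 5.9 = 2.38 mA.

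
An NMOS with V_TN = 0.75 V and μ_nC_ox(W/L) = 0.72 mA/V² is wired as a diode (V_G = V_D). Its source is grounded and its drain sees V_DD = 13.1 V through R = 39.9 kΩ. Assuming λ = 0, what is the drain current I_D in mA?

With gate tied to drain, V_GS = V_DS ≥ V_GS − V_TN, so the device is in saturation.
KCL at the drain: ½ k_n (V_GS − V_TN)² = (V_DD − V_GS)/R.
Let x = V_GS − 0.75. Then 14.4 x² + x − 12.35 = 0, giving x = 0.893 V (positive root), so V_GS = 1.64 V.
I_D = (V_DD − V_GS)/R = (13.1 − 1.64) / 39.9 = 0.287 mA.

I_D = 0.287 mA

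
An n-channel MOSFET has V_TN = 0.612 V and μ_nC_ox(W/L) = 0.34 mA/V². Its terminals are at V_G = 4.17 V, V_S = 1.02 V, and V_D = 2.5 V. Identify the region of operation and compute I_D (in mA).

V_GS = V_G − V_S = 4.17 − 1.02 = 3.15 V; V_DS = V_D − V_S = 2.5 − 1.02 = 1.48 V.
V_ov = V_GS − V_TN = 3.15 − 0.612 = 2.54 V.
Since V_DS = 1.48 V < V_ov = 2.54 V, the device is in the triode region.
I_D = k_n [V_ov · V_DS − ½ V_DS²] = 0.34 × [2.54 × 1.48 − 0.5 × 1.48²] = 0.905 mA.

Triode; I_D = 0.905 mA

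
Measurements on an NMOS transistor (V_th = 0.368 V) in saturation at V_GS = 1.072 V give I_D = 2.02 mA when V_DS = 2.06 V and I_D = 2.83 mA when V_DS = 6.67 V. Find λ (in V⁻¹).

With V_GS fixed, I_D ∝ (1 + λ V_DS) in saturation, so I_D2/I_D1 = (1 + λ V_DS2)/(1 + λ V_DS1).
2.83/2.02 = 1.401 = (1 + 6.67 λ)/(1 + 2.06 λ).
Solving: λ (I_D1 V_DS2 − I_D2 V_DS1) = I_D2 − I_D1, so λ = (2.83 − 2.02) / (2.02 × 6.67 − 2.83 × 2.06) = 0.81 / 7.64 = 0.106 V⁻¹.

λ = 0.106 V⁻¹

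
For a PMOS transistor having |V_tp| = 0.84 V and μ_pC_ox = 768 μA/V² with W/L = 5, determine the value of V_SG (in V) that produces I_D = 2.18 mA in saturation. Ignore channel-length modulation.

k_p = μ_pC_ox · (W/L) = 3.84 mA/V².
In saturation I_D = ½ k_p (V_SG − |V_tp|)², so V_SG − |V_tp| = √(2 I_D / k_p) = √(2 × 2.18 / 3.84) = 1.07 V.
V_SG = 0.84 + 1.07 = 1.91 V.

V_SG = 1.91 V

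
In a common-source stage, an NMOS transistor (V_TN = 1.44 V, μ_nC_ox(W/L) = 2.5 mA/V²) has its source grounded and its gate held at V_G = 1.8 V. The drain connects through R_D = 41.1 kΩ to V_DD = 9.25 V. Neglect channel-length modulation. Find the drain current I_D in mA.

I_D = 0.162 mA

V_GS = V_G = 1.8 V, so V_ov = 1.8 − 1.44 = 0.36 V.
Assume saturation: I_D = ½ k_n V_ov² = 0.5 × 2.5 × 0.36² = 0.162 mA, giving V_DS = V_DD − I_D R_D = 9.25 − 0.162 × 41.1 = 2.59 V.
V_DS = 2.59 V ≥ V_ov = 0.36 V, confirming saturation.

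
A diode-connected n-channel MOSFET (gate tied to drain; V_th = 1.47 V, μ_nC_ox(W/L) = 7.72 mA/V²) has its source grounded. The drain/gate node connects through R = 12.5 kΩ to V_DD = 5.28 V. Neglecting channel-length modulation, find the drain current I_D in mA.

With gate tied to drain, V_GS = V_DS ≥ V_GS − V_th, so the device is in saturation.
KCL at the drain: ½ k_n (V_GS − V_th)² = (V_DD − V_GS)/R.
Let x = V_GS − 1.47. Then 48.2 x² + x − 3.81 = 0, giving x = 0.271 V (positive root), so V_GS = 1.74 V.
I_D = (V_DD − V_GS)/R = (5.28 − 1.74) / 12.5 = 0.283 mA.

I_D = 0.283 mA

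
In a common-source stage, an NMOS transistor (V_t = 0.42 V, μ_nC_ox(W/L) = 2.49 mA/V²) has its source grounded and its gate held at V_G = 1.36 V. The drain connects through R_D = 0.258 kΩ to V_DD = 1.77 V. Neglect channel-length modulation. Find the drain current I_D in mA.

I_D = 1.10 mA

V_GS = V_G = 1.36 V, so V_ov = 1.36 − 0.42 = 0.94 V.
Assume saturation: I_D = ½ k_n V_ov² = 0.5 × 2.49 × 0.94² = 1.1 mA, giving V_DS = V_DD − I_D R_D = 1.77 − 1.1 × 0.258 = 1.49 V.
V_DS = 1.49 V ≥ V_ov = 0.94 V, confirming saturation.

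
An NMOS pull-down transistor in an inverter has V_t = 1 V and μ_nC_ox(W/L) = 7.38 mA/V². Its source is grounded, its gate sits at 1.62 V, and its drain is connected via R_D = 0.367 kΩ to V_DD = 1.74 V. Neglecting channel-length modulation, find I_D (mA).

V_GS = V_G = 1.62 V, so V_ov = 1.62 − 1 = 0.62 V.
Assume saturation: I_D = ½ k_n V_ov² = 0.5 × 7.38 × 0.62² = 1.42 mA, giving V_DS = V_DD − I_D R_D = 1.74 − 1.42 × 0.367 = 1.22 V.
V_DS = 1.22 V ≥ V_ov = 0.62 V, confirming saturation.

I_D = 1.42 mA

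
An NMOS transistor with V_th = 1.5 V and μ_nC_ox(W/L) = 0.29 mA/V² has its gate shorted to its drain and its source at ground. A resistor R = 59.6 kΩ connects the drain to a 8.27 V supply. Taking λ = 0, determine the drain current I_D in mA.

I_D = 0.0997 mA

With gate tied to drain, V_GS = V_DS ≥ V_GS − V_th, so the device is in saturation.
KCL at the drain: ½ k_n (V_GS − V_th)² = (V_DD − V_GS)/R.
Let x = V_GS − 1.5. Then 8.64 x² + x − 6.77 = 0, giving x = 0.829 V (positive root), so V_GS = 2.33 V.
I_D = (V_DD − V_GS)/R = (8.27 − 2.33) / 59.6 = 0.0997 mA.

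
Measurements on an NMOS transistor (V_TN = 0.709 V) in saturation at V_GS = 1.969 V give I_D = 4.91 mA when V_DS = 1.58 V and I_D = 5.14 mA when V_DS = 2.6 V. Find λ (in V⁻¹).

λ = 0.0495 V⁻¹

With V_GS fixed, I_D ∝ (1 + λ V_DS) in saturation, so I_D2/I_D1 = (1 + λ V_DS2)/(1 + λ V_DS1).
5.14/4.91 = 1.047 = (1 + 2.6 λ)/(1 + 1.58 λ).
Solving: λ (I_D1 V_DS2 − I_D2 V_DS1) = I_D2 − I_D1, so λ = (5.14 − 4.91) / (4.91 × 2.6 − 5.14 × 1.58) = 0.23 / 4.64 = 0.0495 V⁻¹.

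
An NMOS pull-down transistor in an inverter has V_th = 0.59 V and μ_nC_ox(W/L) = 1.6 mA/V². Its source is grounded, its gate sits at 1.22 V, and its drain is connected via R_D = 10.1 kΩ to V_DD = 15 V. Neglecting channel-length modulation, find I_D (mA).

V_GS = V_G = 1.22 V, so V_ov = 1.22 − 0.59 = 0.63 V.
Assume saturation: I_D = ½ k_n V_ov² = 0.5 × 1.6 × 0.63² = 0.318 mA, giving V_DS = V_DD − I_D R_D = 15 − 0.318 × 10.1 = 11.8 V.
V_DS = 11.8 V ≥ V_ov = 0.63 V, confirming saturation.

I_D = 0.318 mA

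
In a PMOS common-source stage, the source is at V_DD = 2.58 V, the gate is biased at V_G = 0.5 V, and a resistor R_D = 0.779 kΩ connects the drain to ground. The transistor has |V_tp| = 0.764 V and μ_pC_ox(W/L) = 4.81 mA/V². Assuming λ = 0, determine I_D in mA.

V_SG = V_DD − V_G = 2.58 − 0.5 = 2.08 V, so V_ov = 2.08 − 0.764 = 1.32 V.
Assume saturation: I_D = ½ k_p V_ov² = 0.5 × 4.81 × 1.32² = 4.17 mA, giving V_SD = V_DD − I_D R_D = 2.58 − 4.17 × 0.779 = -0.665 V.
But -0.665 V < V_ov = 1.32 V, so the device is actually in triode.
In triode I_D = k_p[V_ov V_SD − ½ V_SD²] and I_D = (V_DD − V_SD)/R_D. Equating: 1.87 V_SD² − 5.931 V_SD + 2.58 = 0, giving V_SD = 0.521 V (the root below V_ov).
I_D = (2.58 − 0.521) / 0.779 = 2.64 mA.

I_D = 2.64 mA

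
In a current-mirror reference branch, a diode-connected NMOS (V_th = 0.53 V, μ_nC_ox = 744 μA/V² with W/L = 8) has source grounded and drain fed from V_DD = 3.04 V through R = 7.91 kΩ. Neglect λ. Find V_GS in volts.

With gate tied to drain, V_GS = V_DS ≥ V_GS − V_th, so the device is in saturation.
k_n = μ_nC_ox · (W/L) = 5.952 mA/V².
KCL at the drain: ½ k_n (V_GS − V_th)² = (V_DD − V_GS)/R.
Let x = V_GS − 0.53. Then 23.5 x² + x − 2.51 = 0, giving x = 0.306 V (positive root), so V_GS = 0.836 V.
I_D = (V_DD − V_GS)/R = (3.04 − 0.836) / 7.91 = 0.279 mA.

V_GS = 0.836 V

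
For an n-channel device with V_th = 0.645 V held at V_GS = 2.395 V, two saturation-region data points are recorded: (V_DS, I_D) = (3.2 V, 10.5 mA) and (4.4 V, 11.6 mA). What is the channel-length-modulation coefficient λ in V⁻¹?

With V_GS fixed, I_D ∝ (1 + λ V_DS) in saturation, so I_D2/I_D1 = (1 + λ V_DS2)/(1 + λ V_DS1).
11.6/10.5 = 1.105 = (1 + 4.4 λ)/(1 + 3.2 λ).
Solving: λ (I_D1 V_DS2 − I_D2 V_DS1) = I_D2 − I_D1, so λ = (11.6 − 10.5) / (10.5 × 4.4 − 11.6 × 3.2) = 1.1 / 9.08 = 0.121 V⁻¹.

λ = 0.121 V⁻¹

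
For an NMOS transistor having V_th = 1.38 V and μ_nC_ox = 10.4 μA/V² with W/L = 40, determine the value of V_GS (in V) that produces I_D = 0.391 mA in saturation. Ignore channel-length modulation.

k_n = μ_nC_ox · (W/L) = 0.416 mA/V².
In saturation I_D = ½ k_n (V_GS − V_th)², so V_GS − V_th = √(2 I_D / k_n) = √(2 × 0.391 / 0.416) = 1.37 V.
V_GS = 1.38 + 1.37 = 2.75 V.

V_GS = 2.75 V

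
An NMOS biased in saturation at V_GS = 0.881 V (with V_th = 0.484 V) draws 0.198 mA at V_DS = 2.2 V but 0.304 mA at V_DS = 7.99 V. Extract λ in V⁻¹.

λ = 0.116 V⁻¹

With V_GS fixed, I_D ∝ (1 + λ V_DS) in saturation, so I_D2/I_D1 = (1 + λ V_DS2)/(1 + λ V_DS1).
0.304/0.198 = 1.535 = (1 + 7.99 λ)/(1 + 2.2 λ).
Solving: λ (I_D1 V_DS2 − I_D2 V_DS1) = I_D2 − I_D1, so λ = (0.304 − 0.198) / (0.198 × 7.99 − 0.304 × 2.2) = 0.106 / 0.913 = 0.116 V⁻¹.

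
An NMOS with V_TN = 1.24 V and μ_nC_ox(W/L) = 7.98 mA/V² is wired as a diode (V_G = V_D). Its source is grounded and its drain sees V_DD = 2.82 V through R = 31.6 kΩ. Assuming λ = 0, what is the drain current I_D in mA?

I_D = 0.0466 mA

With gate tied to drain, V_GS = V_DS ≥ V_GS − V_TN, so the device is in saturation.
KCL at the drain: ½ k_n (V_GS − V_TN)² = (V_DD − V_GS)/R.
Let x = V_GS − 1.24. Then 126 x² + x − 1.58 = 0, giving x = 0.108 V (positive root), so V_GS = 1.35 V.
I_D = (V_DD − V_GS)/R = (2.82 − 1.35) / 31.6 = 0.0466 mA.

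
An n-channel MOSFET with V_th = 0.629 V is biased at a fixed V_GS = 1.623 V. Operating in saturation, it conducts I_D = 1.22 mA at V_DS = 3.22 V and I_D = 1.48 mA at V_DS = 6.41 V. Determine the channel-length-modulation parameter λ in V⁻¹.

With V_GS fixed, I_D ∝ (1 + λ V_DS) in saturation, so I_D2/I_D1 = (1 + λ V_DS2)/(1 + λ V_DS1).
1.48/1.22 = 1.213 = (1 + 6.41 λ)/(1 + 3.22 λ).
Solving: λ (I_D1 V_DS2 − I_D2 V_DS1) = I_D2 − I_D1, so λ = (1.48 − 1.22) / (1.22 × 6.41 − 1.48 × 3.22) = 0.26 / 3.05 = 0.0851 V⁻¹.

λ = 0.0851 V⁻¹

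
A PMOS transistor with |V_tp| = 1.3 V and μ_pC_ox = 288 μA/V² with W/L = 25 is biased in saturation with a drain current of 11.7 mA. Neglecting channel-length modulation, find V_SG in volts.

k_p = μ_pC_ox · (W/L) = 7.2 mA/V².
In saturation I_D = ½ k_p (V_SG − |V_tp|)², so V_SG − |V_tp| = √(2 I_D / k_p) = √(2 × 11.7 / 7.2) = 1.8 V.
V_SG = 1.3 + 1.8 = 3.1 V.

V_SG = 3.10 V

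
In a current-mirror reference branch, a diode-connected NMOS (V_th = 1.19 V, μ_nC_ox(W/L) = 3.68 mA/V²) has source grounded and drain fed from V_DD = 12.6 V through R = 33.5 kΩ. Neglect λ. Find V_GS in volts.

V_GS = 1.61 V

With gate tied to drain, V_GS = V_DS ≥ V_GS − V_th, so the device is in saturation.
KCL at the drain: ½ k_n (V_GS − V_th)² = (V_DD − V_GS)/R.
Let x = V_GS − 1.19. Then 61.6 x² + x − 11.41 = 0, giving x = 0.422 V (positive root), so V_GS = 1.61 V.
I_D = (V_DD − V_GS)/R = (12.6 − 1.61) / 33.5 = 0.328 mA.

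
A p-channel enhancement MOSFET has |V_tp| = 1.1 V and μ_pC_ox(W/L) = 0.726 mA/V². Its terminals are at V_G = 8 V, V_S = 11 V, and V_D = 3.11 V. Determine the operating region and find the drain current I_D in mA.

Saturation; I_D = 1.31 mA

V_SG = V_S − V_G = 11 − 8 = 3 V; V_SD = V_S − V_D = 11 − 3.11 = 7.89 V.
V_ov = V_SG − |V_tp| = 3 − 1.1 = 1.9 V.
Since V_SD = 7.89 V ≥ V_ov = 1.9 V, the device is in saturation.
I_D = ½ k_p V_ov² = 0.5 × 0.726 × 1.9² = 1.31 mA.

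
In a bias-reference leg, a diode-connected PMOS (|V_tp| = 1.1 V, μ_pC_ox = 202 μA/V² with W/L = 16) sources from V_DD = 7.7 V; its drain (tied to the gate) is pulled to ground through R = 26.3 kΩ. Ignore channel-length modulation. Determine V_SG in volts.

With gate tied to drain, V_SG = V_SD ≥ V_SG − |V_tp|, so the device is in saturation.
k_p = μ_pC_ox · (W/L) = 3.232 mA/V².
KCL at the drain: ½ k_p (V_SG − |V_tp|)² = (V_DD − V_SG)/R.
Let x = V_SG − 1.1. Then 42.5 x² + x − 6.6 = 0, giving x = 0.382 V (positive root), so V_SG = 1.48 V.
I_D = (V_DD − V_SG)/R = (7.7 − 1.48) / 26.3 = 0.236 mA.

V_SG = 1.48 V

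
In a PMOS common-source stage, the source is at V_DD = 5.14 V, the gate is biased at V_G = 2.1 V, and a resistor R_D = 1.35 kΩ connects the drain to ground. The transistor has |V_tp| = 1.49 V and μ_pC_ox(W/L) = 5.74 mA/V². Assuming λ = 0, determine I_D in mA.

V_SG = V_DD − V_G = 5.14 − 2.1 = 3.04 V, so V_ov = 3.04 − 1.49 = 1.55 V.
Assume saturation: I_D = ½ k_p V_ov² = 0.5 × 5.74 × 1.55² = 6.9 mA, giving V_SD = V_DD − I_D R_D = 5.14 − 6.9 × 1.35 = -4.17 V.
But -4.17 V < V_ov = 1.55 V, so the device is actually in triode.
In triode I_D = k_p[V_ov V_SD − ½ V_SD²] and I_D = (V_DD − V_SD)/R_D. Equating: 3.87 V_SD² − 13.01 V_SD + 5.14 = 0, giving V_SD = 0.457 V (the root below V_ov).
I_D = (5.14 − 0.457) / 1.35 = 3.47 mA.

I_D = 3.47 mA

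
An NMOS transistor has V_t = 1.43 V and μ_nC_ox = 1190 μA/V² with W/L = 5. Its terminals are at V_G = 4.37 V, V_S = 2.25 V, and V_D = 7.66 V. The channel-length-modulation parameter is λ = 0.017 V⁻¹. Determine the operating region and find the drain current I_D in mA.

V_GS = V_G − V_S = 4.37 − 2.25 = 2.12 V; V_DS = V_D − V_S = 7.66 − 2.25 = 5.41 V.
k_n = μ_nC_ox · (W/L) = 5.95 mA/V².
V_ov = V_GS − V_t = 2.12 − 1.43 = 0.69 V.
Since V_DS = 5.41 V ≥ V_ov = 0.69 V, the device is in saturation.
I_D = ½ k_n V_ov² (1 + λ V_DS) = 0.5 × 5.95 × 0.69² × (1 + 0.017 × 5.41) = 1.55 mA.

Saturation; I_D = 1.55 mA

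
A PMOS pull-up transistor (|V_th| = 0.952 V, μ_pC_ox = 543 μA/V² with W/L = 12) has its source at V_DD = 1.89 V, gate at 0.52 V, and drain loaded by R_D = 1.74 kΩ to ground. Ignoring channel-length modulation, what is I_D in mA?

V_SG = V_DD − V_G = 1.89 − 0.52 = 1.37 V, so V_ov = 1.37 − 0.952 = 0.418 V.
k_p = μ_pC_ox · (W/L) = 6.516 mA/V².
Assume saturation: I_D = ½ k_p V_ov² = 0.5 × 6.516 × 0.418² = 0.569 mA, giving V_SD = V_DD − I_D R_D = 1.89 − 0.569 × 1.74 = 0.9 V.
V_SD = 0.9 V ≥ V_ov = 0.418 V, confirming saturation.

I_D = 0.569 mA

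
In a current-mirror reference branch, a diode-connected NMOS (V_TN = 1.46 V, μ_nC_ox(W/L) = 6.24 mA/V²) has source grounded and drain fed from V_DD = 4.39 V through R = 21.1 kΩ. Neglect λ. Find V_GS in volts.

With gate tied to drain, V_GS = V_DS ≥ V_GS − V_TN, so the device is in saturation.
KCL at the drain: ½ k_n (V_GS − V_TN)² = (V_DD − V_GS)/R.
Let x = V_GS − 1.46. Then 65.8 x² + x − 2.93 = 0, giving x = 0.204 V (positive root), so V_GS = 1.66 V.
I_D = (V_DD − V_GS)/R = (4.39 − 1.66) / 21.1 = 0.129 mA.

V_GS = 1.66 V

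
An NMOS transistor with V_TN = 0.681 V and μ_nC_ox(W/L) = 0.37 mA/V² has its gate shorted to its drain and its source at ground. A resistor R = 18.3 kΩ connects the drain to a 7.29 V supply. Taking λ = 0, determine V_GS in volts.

V_GS = 1.94 V

With gate tied to drain, V_GS = V_DS ≥ V_GS − V_TN, so the device is in saturation.
KCL at the drain: ½ k_n (V_GS − V_TN)² = (V_DD − V_GS)/R.
Let x = V_GS − 0.681. Then 3.39 x² + x − 6.609 = 0, giving x = 1.26 V (positive root), so V_GS = 1.94 V.
I_D = (V_DD − V_GS)/R = (7.29 − 1.94) / 18.3 = 0.292 mA.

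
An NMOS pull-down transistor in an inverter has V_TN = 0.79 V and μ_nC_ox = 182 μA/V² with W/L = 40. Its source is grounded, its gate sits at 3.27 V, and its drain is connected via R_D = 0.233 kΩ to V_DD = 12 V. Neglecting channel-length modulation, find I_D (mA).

V_GS = V_G = 3.27 V, so V_ov = 3.27 − 0.79 = 2.48 V.
k_n = μ_nC_ox · (W/L) = 7.28 mA/V².
Assume saturation: I_D = ½ k_n V_ov² = 0.5 × 7.28 × 2.48² = 22.4 mA, giving V_DS = V_DD − I_D R_D = 12 − 22.4 × 0.233 = 6.78 V.
V_DS = 6.78 V ≥ V_ov = 2.48 V, confirming saturation.

I_D = 22.4 mA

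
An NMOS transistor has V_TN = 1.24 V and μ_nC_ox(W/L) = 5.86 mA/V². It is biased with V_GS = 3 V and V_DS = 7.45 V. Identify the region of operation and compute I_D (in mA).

Saturation; I_D = 9.08 mA

V_ov = V_GS − V_TN = 3 − 1.24 = 1.76 V.
Since V_DS = 7.45 V ≥ V_ov = 1.76 V, the device is in saturation.
I_D = ½ k_n V_ov² = 0.5 × 5.86 × 1.76² = 9.08 mA.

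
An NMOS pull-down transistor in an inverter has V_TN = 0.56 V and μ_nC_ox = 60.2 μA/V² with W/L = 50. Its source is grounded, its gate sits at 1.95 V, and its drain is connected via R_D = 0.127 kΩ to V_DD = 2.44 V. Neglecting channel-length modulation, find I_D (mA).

V_GS = V_G = 1.95 V, so V_ov = 1.95 − 0.56 = 1.39 V.
k_n = μ_nC_ox · (W/L) = 3.01 mA/V².
Assume saturation: I_D = ½ k_n V_ov² = 0.5 × 3.01 × 1.39² = 2.91 mA, giving V_DS = V_DD − I_D R_D = 2.44 − 2.91 × 0.127 = 2.07 V.
V_DS = 2.07 V ≥ V_ov = 1.39 V, confirming saturation.

I_D = 2.91 mA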